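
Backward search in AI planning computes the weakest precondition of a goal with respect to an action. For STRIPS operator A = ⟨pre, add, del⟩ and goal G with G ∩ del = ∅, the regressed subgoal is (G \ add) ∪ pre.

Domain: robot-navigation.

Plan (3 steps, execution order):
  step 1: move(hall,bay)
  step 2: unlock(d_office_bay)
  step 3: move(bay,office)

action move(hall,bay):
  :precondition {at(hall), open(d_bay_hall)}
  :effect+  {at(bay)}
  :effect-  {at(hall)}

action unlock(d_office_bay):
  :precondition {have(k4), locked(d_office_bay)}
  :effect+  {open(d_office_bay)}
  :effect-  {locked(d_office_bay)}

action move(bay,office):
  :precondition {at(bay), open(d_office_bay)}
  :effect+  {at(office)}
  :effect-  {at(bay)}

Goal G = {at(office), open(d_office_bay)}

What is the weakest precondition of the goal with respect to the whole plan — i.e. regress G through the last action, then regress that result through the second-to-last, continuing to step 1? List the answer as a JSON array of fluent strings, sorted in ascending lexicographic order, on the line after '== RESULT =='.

Work backward from the goal:
  through step 3 (move(bay,office)): drop {at(office)}, keep {open(d_office_bay)}, require {at(bay), open(d_office_bay)}
    → {at(bay), open(d_office_bay)}
  through step 2 (unlock(d_office_bay)): drop {open(d_office_bay)}, keep {at(bay)}, require {have(k4), locked(d_office_bay)}
    → {at(bay), have(k4), locked(d_office_bay)}
  through step 1 (move(hall,bay)): drop {at(bay)}, keep {have(k4), locked(d_office_bay)}, require {at(hall), open(d_bay_hall)}
    → {at(hall), have(k4), locked(d_office_bay), open(d_bay_hall)}

== RESULT ==
["at(hall)", "have(k4)", "locked(d_office_bay)", "open(d_bay_hall)"]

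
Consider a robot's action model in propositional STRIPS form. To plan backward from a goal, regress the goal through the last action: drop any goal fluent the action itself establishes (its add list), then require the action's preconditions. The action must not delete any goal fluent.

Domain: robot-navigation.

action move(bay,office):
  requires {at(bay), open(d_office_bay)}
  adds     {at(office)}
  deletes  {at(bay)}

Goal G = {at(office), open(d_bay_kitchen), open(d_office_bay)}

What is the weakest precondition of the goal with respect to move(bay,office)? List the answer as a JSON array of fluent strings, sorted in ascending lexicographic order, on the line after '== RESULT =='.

Compute (G \ add) ∪ pre:
  G ∩ del = {}  (empty — regression defined)
  G \ add = {at(office), open(d_bay_kitchen), open(d_office_bay)} \ {at(office)} = {open(d_bay_kitchen), open(d_office_bay)}
  ∪ pre   = {open(d_bay_kitchen), open(d_office_bay)} ∪ {at(bay), open(d_office_bay)}
          = {at(bay), open(d_bay_kitchen), open(d_office_bay)}

== RESULT ==
["at(bay)", "open(d_bay_kitchen)", "open(d_office_bay)"]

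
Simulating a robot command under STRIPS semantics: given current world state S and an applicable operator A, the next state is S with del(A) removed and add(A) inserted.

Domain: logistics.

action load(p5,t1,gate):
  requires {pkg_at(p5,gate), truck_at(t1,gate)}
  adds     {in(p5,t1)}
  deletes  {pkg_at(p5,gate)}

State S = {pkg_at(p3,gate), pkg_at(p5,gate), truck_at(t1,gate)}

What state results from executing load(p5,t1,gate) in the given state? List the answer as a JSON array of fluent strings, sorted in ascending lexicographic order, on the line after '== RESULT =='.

Compute (S \ del) ∪ add:
  pre ⊆ S: {pkg_at(p5,gate), truck_at(t1,gate)} ⊆ S  — applicable
  S \ del = {pkg_at(p3,gate), truck_at(t1,gate)}
  ∪ add   = {in(p5,t1), pkg_at(p3,gate), truck_at(t1,gate)}

== RESULT ==
["in(p5,t1)", "pkg_at(p3,gate)", "truck_at(t1,gate)"]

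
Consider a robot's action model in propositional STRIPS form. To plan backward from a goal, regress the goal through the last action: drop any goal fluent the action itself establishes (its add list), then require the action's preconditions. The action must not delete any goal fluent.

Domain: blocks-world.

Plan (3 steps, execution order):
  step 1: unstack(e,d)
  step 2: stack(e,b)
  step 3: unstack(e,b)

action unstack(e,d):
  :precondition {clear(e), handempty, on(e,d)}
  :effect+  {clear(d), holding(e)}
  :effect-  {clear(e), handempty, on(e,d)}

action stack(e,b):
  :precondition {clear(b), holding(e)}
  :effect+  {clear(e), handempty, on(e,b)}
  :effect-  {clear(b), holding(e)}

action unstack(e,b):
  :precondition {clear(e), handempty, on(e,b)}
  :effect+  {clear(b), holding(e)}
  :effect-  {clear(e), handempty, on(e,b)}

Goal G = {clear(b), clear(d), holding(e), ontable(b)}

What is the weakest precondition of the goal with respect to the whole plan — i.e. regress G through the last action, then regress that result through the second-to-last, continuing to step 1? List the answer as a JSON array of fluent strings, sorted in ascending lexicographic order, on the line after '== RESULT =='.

Regress step by step:
  through step 3 (unstack(e,b)): drop {clear(b), holding(e)}, keep {clear(d), ontable(b)}, require {clear(e), handempty, on(e,b)}
    → {clear(d), clear(e), handempty, on(e,b), ontable(b)}
  through step 2 (stack(e,b)): drop {clear(e), handempty, on(e,b)}, keep {clear(d), ontable(b)}, require {clear(b), holding(e)}
    → {clear(b), clear(d), holding(e), ontable(b)}
  through step 1 (unstack(e,d)): drop {clear(d), holding(e)}, keep {clear(b), ontable(b)}, require {clear(e), handempty, on(e,d)}
    → {clear(b), clear(e), handempty, on(e,d), ontable(b)}

== RESULT ==
["clear(b)", "clear(e)", "handempty", "on(e,d)", "ontable(b)"]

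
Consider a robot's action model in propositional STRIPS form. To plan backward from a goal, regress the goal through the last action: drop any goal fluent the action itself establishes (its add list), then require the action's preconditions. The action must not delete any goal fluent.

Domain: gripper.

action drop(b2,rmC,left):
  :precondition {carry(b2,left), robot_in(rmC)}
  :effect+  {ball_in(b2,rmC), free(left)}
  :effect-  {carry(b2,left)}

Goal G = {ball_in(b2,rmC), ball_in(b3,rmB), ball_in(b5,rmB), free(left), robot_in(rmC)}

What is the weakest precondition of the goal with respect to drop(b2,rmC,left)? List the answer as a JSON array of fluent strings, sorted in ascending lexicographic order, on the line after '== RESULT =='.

Compute (G \ add) ∪ pre:
  G ∩ del = {}  (empty — regression defined)
  G \ add = {ball_in(b2,rmC), ball_in(b3,rmB), ball_in(b5,rmB), free(left), robot_in(rmC)} \ {ball_in(b2,rmC), free(left)} = {ball_in(b3,rmB), ball_in(b5,rmB), robot_in(rmC)}
  ∪ pre   = {ball_in(b3,rmB), ball_in(b5,rmB), robot_in(rmC)} ∪ {carry(b2,left), robot_in(rmC)}
          = {ball_in(b3,rmB), ball_in(b5,rmB), carry(b2,left), robot_in(rmC)}

== RESULT ==
["ball_in(b3,rmB)", "ball_in(b5,rmB)", "carry(b2,left)", "robot_in(rmC)"]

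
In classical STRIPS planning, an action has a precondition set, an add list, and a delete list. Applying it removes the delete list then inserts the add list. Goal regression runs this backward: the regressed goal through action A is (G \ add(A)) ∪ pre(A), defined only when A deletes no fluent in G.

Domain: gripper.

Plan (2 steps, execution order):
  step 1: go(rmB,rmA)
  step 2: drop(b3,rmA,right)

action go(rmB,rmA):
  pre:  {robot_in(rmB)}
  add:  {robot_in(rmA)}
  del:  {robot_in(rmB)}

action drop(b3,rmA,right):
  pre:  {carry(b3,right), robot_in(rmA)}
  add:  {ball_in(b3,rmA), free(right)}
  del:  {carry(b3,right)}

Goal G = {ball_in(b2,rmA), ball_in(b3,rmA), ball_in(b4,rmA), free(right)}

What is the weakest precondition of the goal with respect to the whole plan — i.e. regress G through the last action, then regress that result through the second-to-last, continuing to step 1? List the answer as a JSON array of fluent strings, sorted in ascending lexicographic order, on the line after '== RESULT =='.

Work backward from the goal:
  through step 2 (drop(b3,rmA,right)): drop {ball_in(b3,rmA), free(right)}, keep {ball_in(b2,rmA), ball_in(b4,rmA)}, require {carry(b3,right), robot_in(rmA)}
    → {ball_in(b2,rmA), ball_in(b4,rmA), carry(b3,right), robot_in(rmA)}
  through step 1 (go(rmB,rmA)): drop {robot_in(rmA)}, keep {ball_in(b2,rmA), ball_in(b4,rmA), carry(b3,right)}, require {robot_in(rmB)}
    → {ball_in(b2,rmA), ball_in(b4,rmA), carry(b3,right), robot_in(rmB)}

== RESULT ==
["ball_in(b2,rmA)", "ball_in(b4,rmA)", "carry(b3,right)", "robot_in(rmB)"]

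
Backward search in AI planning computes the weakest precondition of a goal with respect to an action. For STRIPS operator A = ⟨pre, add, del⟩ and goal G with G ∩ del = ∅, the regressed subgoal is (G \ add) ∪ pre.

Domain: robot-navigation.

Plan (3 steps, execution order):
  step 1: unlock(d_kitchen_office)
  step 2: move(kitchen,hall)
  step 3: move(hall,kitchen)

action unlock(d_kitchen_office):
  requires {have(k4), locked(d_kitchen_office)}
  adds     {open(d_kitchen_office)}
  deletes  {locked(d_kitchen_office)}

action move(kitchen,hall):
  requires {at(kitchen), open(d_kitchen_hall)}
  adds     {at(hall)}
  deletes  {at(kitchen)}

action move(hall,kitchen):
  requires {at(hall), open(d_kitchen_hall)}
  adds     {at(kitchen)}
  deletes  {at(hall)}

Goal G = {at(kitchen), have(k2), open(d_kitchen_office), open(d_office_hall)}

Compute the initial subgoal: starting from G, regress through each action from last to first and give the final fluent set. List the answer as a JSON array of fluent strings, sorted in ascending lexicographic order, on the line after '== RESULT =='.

Work backward from the goal:
  through step 3 (move(hall,kitchen)): drop {at(kitchen)}, keep {have(k2), open(d_kitchen_office), open(d_office_hall)}, require {at(hall), open(d_kitchen_hall)}
    → {at(hall), have(k2), open(d_kitchen_hall), open(d_kitchen_office), open(d_office_hall)}
  through step 2 (move(kitchen,hall)): drop {at(hall)}, keep {have(k2), open(d_kitchen_hall), open(d_kitchen_office), open(d_office_hall)}, require {at(kitchen), open(d_kitchen_hall)}
    → {at(kitchen), have(k2), open(d_kitchen_hall), open(d_kitchen_office), open(d_office_hall)}
  through step 1 (unlock(d_kitchen_office)): drop {open(d_kitchen_office)}, keep {at(kitchen), have(k2), open(d_kitchen_hall), open(d_office_hall)}, require {have(k4), locked(d_kitchen_office)}
    → {at(kitchen), have(k2), have(k4), locked(d_kitchen_office), open(d_kitchen_hall), open(d_office_hall)}

== RESULT ==
["at(kitchen)", "have(k2)", "have(k4)", "locked(d_kitchen_office)", "open(d_kitchen_hall)", "open(d_office_hall)"]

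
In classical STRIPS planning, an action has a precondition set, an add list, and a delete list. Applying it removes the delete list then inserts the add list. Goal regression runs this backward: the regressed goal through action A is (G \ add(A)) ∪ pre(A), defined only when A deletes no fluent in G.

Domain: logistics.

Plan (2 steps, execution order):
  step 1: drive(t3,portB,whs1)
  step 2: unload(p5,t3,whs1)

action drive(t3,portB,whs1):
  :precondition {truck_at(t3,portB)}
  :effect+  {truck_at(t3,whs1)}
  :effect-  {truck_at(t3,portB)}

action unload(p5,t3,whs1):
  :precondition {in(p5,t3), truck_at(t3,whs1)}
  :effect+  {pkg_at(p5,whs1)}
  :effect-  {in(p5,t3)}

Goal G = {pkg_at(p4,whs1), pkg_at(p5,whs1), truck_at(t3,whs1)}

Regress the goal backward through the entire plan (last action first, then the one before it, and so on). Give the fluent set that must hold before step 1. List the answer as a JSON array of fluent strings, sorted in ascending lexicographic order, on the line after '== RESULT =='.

Regress step by step:
  through step 2 (unload(p5,t3,whs1)): drop {pkg_at(p5,whs1)}, keep {pkg_at(p4,whs1), truck_at(t3,whs1)}, require {in(p5,t3), truck_at(t3,whs1)}
    → {in(p5,t3), pkg_at(p4,whs1), truck_at(t3,whs1)}
  through step 1 (drive(t3,portB,whs1)): drop {truck_at(t3,whs1)}, keep {in(p5,t3), pkg_at(p4,whs1)}, require {truck_at(t3,portB)}
    → {in(p5,t3), pkg_at(p4,whs1), truck_at(t3,portB)}

== RESULT ==
["in(p5,t3)", "pkg_at(p4,whs1)", "truck_at(t3,portB)"]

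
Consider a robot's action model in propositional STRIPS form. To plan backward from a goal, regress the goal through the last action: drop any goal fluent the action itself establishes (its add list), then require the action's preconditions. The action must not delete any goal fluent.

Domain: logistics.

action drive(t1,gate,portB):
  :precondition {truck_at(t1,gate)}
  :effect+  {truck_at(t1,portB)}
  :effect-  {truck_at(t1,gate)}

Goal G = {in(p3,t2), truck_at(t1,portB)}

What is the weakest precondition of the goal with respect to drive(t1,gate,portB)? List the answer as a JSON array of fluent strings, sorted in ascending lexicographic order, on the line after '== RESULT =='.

Regress:
  G ∩ del = {}  (empty — regression defined)
  G \ add = {in(p3,t2), truck_at(t1,portB)} \ {truck_at(t1,portB)} = {in(p3,t2)}
  ∪ pre   = {in(p3,t2)} ∪ {truck_at(t1,gate)}
          = {in(p3,t2), truck_at(t1,gate)}

== RESULT ==
["in(p3,t2)", "truck_at(t1,gate)"]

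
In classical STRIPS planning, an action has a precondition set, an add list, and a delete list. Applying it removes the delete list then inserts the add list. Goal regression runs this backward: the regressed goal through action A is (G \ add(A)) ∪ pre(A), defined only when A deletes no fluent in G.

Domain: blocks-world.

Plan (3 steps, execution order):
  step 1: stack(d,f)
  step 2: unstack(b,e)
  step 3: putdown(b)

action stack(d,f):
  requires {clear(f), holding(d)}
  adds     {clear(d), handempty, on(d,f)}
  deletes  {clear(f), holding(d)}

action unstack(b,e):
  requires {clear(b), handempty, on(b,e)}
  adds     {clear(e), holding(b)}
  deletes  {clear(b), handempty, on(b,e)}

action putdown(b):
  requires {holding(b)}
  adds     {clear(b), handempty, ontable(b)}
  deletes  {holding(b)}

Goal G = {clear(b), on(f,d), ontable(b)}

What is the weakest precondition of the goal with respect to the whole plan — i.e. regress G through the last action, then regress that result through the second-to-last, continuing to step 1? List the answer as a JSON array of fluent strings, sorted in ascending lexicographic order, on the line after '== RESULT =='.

Regress step by step:
  through step 3 (putdown(b)): drop {clear(b), ontable(b)}, keep {on(f,d)}, require {holding(b)}
    → {holding(b), on(f,d)}
  through step 2 (unstack(b,e)): drop {holding(b)}, keep {on(f,d)}, require {clear(b), handempty, on(b,e)}
    → {clear(b), handempty, on(b,e), on(f,d)}
  through step 1 (stack(d,f)): drop {handempty}, keep {clear(b), on(b,e), on(f,d)}, require {clear(f), holding(d)}
    → {clear(b), clear(f), holding(d), on(b,e), on(f,d)}

== RESULT ==
["clear(b)", "clear(f)", "holding(d)", "on(b,e)", "on(f,d)"]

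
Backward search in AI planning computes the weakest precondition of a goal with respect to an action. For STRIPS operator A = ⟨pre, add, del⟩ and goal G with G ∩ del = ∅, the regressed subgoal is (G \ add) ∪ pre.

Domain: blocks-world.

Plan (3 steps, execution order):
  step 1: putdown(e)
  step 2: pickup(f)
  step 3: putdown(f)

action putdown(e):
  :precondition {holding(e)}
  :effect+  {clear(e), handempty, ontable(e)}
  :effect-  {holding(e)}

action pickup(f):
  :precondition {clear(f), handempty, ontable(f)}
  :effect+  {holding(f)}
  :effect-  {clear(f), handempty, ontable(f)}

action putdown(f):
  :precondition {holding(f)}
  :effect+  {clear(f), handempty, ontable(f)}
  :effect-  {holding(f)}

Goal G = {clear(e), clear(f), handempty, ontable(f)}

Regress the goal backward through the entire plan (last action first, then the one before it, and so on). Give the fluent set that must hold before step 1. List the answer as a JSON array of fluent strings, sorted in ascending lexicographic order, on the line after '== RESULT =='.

Regress step by step:
  through step 3 (putdown(f)): drop {clear(f), handempty, ontable(f)}, keep {clear(e)}, require {holding(f)}
    → {clear(e), holding(f)}
  through step 2 (pickup(f)): drop {holding(f)}, keep {clear(e)}, require {clear(f), handempty, ontable(f)}
    → {clear(e), clear(f), handempty, ontable(f)}
  through step 1 (putdown(e)): drop {clear(e), handempty}, keep {clear(f), ontable(f)}, require {holding(e)}
    → {clear(f), holding(e), ontable(f)}

== RESULT ==
["clear(f)", "holding(e)", "ontable(f)"]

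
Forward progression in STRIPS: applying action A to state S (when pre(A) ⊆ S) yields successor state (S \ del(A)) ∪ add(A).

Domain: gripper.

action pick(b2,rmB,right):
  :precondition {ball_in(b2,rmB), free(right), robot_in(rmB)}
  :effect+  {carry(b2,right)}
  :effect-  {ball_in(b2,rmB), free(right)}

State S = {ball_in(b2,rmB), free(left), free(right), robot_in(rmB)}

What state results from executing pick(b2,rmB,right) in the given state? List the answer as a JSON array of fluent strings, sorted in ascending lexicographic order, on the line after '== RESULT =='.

Compute (S \ del) ∪ add:
  pre ⊆ S: {ball_in(b2,rmB), free(right), robot_in(rmB)} ⊆ S  — applicable
  S \ del = {free(left), robot_in(rmB)}
  ∪ add   = {carry(b2,right), free(left), robot_in(rmB)}

== RESULT ==
["carry(b2,right)", "free(left)", "robot_in(rmB)"]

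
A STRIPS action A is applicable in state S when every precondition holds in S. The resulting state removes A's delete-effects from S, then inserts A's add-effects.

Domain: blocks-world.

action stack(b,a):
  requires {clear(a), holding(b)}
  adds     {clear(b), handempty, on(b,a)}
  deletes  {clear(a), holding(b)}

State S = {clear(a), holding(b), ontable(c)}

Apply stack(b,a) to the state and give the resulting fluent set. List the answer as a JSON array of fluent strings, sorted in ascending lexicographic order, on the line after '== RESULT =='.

Compute (S \ del) ∪ add:
  pre ⊆ S: {clear(a), holding(b)} ⊆ S  — applicable
  S \ del = {ontable(c)}
  ∪ add   = {clear(b), handempty, on(b,a), ontable(c)}

== RESULT ==
["clear(b)", "handempty", "on(b,a)", "ontable(c)"]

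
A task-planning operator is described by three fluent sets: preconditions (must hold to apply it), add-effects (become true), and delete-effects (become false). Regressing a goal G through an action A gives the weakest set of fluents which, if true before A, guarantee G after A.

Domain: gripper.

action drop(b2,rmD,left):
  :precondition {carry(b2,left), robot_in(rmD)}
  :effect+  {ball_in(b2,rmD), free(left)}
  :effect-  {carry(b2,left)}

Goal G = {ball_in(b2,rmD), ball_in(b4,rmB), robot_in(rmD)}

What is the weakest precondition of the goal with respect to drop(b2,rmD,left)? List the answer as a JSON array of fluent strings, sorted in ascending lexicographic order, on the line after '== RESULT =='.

Regress:
  G ∩ del = {}  (empty — regression defined)
  G \ add = {ball_in(b2,rmD), ball_in(b4,rmB), robot_in(rmD)} \ {ball_in(b2,rmD), free(left)} = {ball_in(b4,rmB), robot_in(rmD)}
  ∪ pre   = {ball_in(b4,rmB), robot_in(rmD)} ∪ {carry(b2,left), robot_in(rmD)}
          = {ball_in(b4,rmB), carry(b2,left), robot_in(rmD)}

== RESULT ==
["ball_in(b4,rmB)", "carry(b2,left)", "robot_in(rmD)"]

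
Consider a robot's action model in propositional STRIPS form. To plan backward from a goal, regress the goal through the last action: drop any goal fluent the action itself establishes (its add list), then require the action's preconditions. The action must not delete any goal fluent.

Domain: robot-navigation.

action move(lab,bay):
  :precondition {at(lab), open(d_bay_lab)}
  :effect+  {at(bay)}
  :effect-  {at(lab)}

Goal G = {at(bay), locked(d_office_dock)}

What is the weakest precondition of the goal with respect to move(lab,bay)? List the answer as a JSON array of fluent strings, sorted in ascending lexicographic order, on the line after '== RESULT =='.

Compute (G \ add) ∪ pre:
  G ∩ del = {}  (empty — regression defined)
  G \ add = {at(bay), locked(d_office_dock)} \ {at(bay)} = {locked(d_office_dock)}
  ∪ pre   = {locked(d_office_dock)} ∪ {at(lab), open(d_bay_lab)}
          = {at(lab), locked(d_office_dock), open(d_bay_lab)}

== RESULT ==
["at(lab)", "locked(d_office_dock)", "open(d_bay_lab)"]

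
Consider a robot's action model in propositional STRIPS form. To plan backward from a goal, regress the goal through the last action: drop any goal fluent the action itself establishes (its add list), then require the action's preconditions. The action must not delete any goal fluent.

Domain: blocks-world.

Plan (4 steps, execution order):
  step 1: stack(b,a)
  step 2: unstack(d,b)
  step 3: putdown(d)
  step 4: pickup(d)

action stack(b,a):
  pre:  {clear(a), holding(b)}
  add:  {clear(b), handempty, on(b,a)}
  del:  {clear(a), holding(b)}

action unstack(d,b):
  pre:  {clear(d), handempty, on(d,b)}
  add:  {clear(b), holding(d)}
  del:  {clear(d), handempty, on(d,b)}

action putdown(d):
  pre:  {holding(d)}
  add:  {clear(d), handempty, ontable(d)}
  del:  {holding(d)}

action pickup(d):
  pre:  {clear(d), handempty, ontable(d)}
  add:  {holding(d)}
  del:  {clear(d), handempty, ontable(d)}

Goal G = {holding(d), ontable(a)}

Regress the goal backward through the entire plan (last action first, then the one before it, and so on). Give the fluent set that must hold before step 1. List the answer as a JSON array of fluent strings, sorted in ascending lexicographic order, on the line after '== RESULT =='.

Regress step by step:
  through step 4 (pickup(d)): drop {holding(d)}, keep {ontable(a)}, require {clear(d), handempty, ontable(d)}
    → {clear(d), handempty, ontable(a), ontable(d)}
  through step 3 (putdown(d)): drop {clear(d), handempty, ontable(d)}, keep {ontable(a)}, require {holding(d)}
    → {holding(d), ontable(a)}
  through step 2 (unstack(d,b)): drop {holding(d)}, keep {ontable(a)}, require {clear(d), handempty, on(d,b)}
    → {clear(d), handempty, on(d,b), ontable(a)}
  through step 1 (stack(b,a)): drop {handempty}, keep {clear(d), on(d,b), ontable(a)}, require {clear(a), holding(b)}
    → {clear(a), clear(d), holding(b), on(d,b), ontable(a)}

== RESULT ==
["clear(a)", "clear(d)", "holding(b)", "on(d,b)", "ontable(a)"]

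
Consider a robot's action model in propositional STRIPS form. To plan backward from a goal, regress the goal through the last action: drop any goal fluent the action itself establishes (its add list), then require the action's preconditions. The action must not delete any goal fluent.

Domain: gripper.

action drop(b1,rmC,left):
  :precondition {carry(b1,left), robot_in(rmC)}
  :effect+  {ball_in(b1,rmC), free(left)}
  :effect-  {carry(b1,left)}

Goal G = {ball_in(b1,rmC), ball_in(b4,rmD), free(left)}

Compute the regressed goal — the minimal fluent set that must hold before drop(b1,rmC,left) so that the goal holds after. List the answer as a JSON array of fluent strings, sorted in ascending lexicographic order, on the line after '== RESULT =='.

Compute (G \ add) ∪ pre:
  G ∩ del = {}  (empty — regression defined)
  G \ add = {ball_in(b1,rmC), ball_in(b4,rmD), free(left)} \ {ball_in(b1,rmC), free(left)} = {ball_in(b4,rmD)}
  ∪ pre   = {ball_in(b4,rmD)} ∪ {carry(b1,left), robot_in(rmC)}
          = {ball_in(b4,rmD), carry(b1,left), robot_in(rmC)}

== RESULT ==
["ball_in(b4,rmD)", "carry(b1,left)", "robot_in(rmC)"]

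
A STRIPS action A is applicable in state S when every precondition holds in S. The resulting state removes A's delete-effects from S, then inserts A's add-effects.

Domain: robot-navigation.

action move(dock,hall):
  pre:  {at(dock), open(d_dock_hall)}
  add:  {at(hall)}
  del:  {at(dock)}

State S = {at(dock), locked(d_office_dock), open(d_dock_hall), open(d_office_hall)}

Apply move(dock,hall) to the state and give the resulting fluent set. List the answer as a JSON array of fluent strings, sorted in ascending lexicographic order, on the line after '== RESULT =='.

Progress:
  pre ⊆ S: {at(dock), open(d_dock_hall)} ⊆ S  — applicable
  S \ del = {locked(d_office_dock), open(d_dock_hall), open(d_office_hall)}
  ∪ add   = {at(hall), locked(d_office_dock), open(d_dock_hall), open(d_office_hall)}

== RESULT ==
["at(hall)", "locked(d_office_dock)", "open(d_dock_hall)", "open(d_office_hall)"]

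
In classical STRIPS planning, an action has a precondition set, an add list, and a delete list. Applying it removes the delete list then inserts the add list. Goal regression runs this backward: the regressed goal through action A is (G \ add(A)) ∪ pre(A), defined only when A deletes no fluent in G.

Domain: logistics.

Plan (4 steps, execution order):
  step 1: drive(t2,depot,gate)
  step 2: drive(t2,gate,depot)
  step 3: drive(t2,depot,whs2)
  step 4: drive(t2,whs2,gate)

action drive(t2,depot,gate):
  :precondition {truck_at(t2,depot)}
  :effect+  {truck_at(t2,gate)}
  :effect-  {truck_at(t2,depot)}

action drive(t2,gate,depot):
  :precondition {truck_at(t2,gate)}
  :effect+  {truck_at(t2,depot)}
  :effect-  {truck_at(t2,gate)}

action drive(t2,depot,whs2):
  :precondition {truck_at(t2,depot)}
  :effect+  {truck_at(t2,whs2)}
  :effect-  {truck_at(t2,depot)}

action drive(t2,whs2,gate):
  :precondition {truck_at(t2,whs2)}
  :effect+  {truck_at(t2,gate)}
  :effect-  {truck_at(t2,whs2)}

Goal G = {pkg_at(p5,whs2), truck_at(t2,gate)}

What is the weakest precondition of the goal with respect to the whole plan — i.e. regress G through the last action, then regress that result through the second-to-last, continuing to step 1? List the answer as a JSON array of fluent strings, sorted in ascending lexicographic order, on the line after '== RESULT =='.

Work backward from the goal:
  through step 4 (drive(t2,whs2,gate)): drop {truck_at(t2,gate)}, keep {pkg_at(p5,whs2)}, require {truck_at(t2,whs2)}
    → {pkg_at(p5,whs2), truck_at(t2,whs2)}
  through step 3 (drive(t2,depot,whs2)): drop {truck_at(t2,whs2)}, keep {pkg_at(p5,whs2)}, require {truck_at(t2,depot)}
    → {pkg_at(p5,whs2), truck_at(t2,depot)}
  through step 2 (drive(t2,gate,depot)): drop {truck_at(t2,depot)}, keep {pkg_at(p5,whs2)}, require {truck_at(t2,gate)}
    → {pkg_at(p5,whs2), truck_at(t2,gate)}
  through step 1 (drive(t2,depot,gate)): drop {truck_at(t2,gate)}, keep {pkg_at(p5,whs2)}, require {truck_at(t2,depot)}
    → {pkg_at(p5,whs2), truck_at(t2,depot)}

== RESULT ==
["pkg_at(p5,whs2)", "truck_at(t2,depot)"]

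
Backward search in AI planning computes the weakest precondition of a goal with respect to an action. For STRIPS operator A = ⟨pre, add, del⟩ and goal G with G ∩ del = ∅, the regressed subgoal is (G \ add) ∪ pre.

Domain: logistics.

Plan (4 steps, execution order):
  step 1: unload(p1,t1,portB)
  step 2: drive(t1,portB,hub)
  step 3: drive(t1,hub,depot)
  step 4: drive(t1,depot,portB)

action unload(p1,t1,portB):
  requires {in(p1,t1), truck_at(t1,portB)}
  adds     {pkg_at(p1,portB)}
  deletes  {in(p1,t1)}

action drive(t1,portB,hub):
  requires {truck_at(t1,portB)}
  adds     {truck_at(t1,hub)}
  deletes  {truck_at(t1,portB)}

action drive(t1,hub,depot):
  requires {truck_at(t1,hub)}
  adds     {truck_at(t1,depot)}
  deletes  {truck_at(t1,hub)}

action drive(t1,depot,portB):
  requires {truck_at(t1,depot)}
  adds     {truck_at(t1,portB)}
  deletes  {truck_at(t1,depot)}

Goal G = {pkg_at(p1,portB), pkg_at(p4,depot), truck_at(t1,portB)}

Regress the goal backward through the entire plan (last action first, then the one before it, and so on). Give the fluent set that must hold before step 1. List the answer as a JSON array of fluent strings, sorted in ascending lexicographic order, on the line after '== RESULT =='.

Regress step by step:
  through step 4 (drive(t1,depot,portB)): drop {truck_at(t1,portB)}, keep {pkg_at(p1,portB), pkg_at(p4,depot)}, require {truck_at(t1,depot)}
    → {pkg_at(p1,portB), pkg_at(p4,depot), truck_at(t1,depot)}
  through step 3 (drive(t1,hub,depot)): drop {truck_at(t1,depot)}, keep {pkg_at(p1,portB), pkg_at(p4,depot)}, require {truck_at(t1,hub)}
    → {pkg_at(p1,portB), pkg_at(p4,depot), truck_at(t1,hub)}
  through step 2 (drive(t1,portB,hub)): drop {truck_at(t1,hub)}, keep {pkg_at(p1,portB), pkg_at(p4,depot)}, require {truck_at(t1,portB)}
    → {pkg_at(p1,portB), pkg_at(p4,depot), truck_at(t1,portB)}
  through step 1 (unload(p1,t1,portB)): drop {pkg_at(p1,portB)}, keep {pkg_at(p4,depot), truck_at(t1,portB)}, require {in(p1,t1), truck_at(t1,portB)}
    → {in(p1,t1), pkg_at(p4,depot), truck_at(t1,portB)}

== RESULT ==
["in(p1,t1)", "pkg_at(p4,depot)", "truck_at(t1,portB)"]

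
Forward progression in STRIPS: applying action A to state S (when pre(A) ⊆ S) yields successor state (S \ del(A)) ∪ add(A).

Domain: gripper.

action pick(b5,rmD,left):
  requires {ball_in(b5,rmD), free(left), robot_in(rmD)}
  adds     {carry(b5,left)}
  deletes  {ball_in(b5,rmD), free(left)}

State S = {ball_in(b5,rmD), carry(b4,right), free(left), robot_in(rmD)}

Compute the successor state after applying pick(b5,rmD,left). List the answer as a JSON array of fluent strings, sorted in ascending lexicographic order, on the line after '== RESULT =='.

Compute (S \ del) ∪ add:
  pre ⊆ S: {ball_in(b5,rmD), free(left), robot_in(rmD)} ⊆ S  — applicable
  S \ del = {carry(b4,right), robot_in(rmD)}
  ∪ add   = {carry(b4,right), carry(b5,left), robot_in(rmD)}

== RESULT ==
["carry(b4,right)", "carry(b5,left)", "robot_in(rmD)"]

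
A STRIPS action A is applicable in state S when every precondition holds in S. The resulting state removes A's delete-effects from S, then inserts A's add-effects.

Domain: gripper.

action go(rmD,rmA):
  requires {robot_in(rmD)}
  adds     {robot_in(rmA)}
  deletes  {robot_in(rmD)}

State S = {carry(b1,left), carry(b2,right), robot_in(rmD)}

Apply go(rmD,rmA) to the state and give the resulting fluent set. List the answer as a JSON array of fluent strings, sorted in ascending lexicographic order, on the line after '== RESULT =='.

Compute (S \ del) ∪ add:
  pre ⊆ S: {robot_in(rmD)} ⊆ S  — applicable
  S \ del = {carry(b1,left), carry(b2,right)}
  ∪ add   = {carry(b1,left), carry(b2,right), robot_in(rmA)}

== RESULT ==
["carry(b1,left)", "carry(b2,right)", "robot_in(rmA)"]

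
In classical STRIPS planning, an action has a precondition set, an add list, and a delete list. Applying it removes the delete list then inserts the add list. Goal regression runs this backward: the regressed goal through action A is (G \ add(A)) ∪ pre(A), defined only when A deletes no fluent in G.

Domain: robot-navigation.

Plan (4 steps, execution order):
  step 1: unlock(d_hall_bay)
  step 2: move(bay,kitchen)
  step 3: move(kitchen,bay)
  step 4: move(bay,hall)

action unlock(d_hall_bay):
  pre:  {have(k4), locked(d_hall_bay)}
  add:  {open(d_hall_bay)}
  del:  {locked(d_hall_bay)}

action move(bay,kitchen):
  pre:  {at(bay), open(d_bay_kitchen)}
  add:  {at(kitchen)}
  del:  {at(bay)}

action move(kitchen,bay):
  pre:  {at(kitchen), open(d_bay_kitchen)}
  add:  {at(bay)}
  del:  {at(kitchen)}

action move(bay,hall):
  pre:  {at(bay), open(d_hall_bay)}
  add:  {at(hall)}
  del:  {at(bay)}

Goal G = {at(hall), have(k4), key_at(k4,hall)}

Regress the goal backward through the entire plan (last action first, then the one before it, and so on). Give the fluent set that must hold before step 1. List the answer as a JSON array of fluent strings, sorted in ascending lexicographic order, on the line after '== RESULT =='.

Regress step by step:
  through step 4 (move(bay,hall)): drop {at(hall)}, keep {have(k4), key_at(k4,hall)}, require {at(bay), open(d_hall_bay)}
    → {at(bay), have(k4), key_at(k4,hall), open(d_hall_bay)}
  through step 3 (move(kitchen,bay)): drop {at(bay)}, keep {have(k4), key_at(k4,hall), open(d_hall_bay)}, require {at(kitchen), open(d_bay_kitchen)}
    → {at(kitchen), have(k4), key_at(k4,hall), open(d_bay_kitchen), open(d_hall_bay)}
  through step 2 (move(bay,kitchen)): drop {at(kitchen)}, keep {have(k4), key_at(k4,hall), open(d_bay_kitchen), open(d_hall_bay)}, require {at(bay), open(d_bay_kitchen)}
    → {at(bay), have(k4), key_at(k4,hall), open(d_bay_kitchen), open(d_hall_bay)}
  through step 1 (unlock(d_hall_bay)): drop {open(d_hall_bay)}, keep {at(bay), have(k4), key_at(k4,hall), open(d_bay_kitchen)}, require {have(k4), locked(d_hall_bay)}
    → {at(bay), have(k4), key_at(k4,hall), locked(d_hall_bay), open(d_bay_kitchen)}

== RESULT ==
["at(bay)", "have(k4)", "key_at(k4,hall)", "locked(d_hall_bay)", "open(d_bay_kitchen)"]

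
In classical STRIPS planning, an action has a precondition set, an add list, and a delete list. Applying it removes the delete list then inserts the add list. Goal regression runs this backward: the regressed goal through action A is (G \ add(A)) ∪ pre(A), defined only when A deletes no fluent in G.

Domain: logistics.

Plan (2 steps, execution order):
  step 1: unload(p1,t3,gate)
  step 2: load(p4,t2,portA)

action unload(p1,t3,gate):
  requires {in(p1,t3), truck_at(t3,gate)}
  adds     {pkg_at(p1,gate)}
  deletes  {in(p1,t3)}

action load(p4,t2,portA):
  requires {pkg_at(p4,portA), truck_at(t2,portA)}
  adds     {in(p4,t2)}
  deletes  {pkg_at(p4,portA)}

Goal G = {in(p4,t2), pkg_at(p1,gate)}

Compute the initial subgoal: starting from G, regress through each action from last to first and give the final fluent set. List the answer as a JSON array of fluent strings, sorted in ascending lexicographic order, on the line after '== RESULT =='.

Work backward from the goal:
  through step 2 (load(p4,t2,portA)): drop {in(p4,t2)}, keep {pkg_at(p1,gate)}, require {pkg_at(p4,portA), truck_at(t2,portA)}
    → {pkg_at(p1,gate), pkg_at(p4,portA), truck_at(t2,portA)}
  through step 1 (unload(p1,t3,gate)): drop {pkg_at(p1,gate)}, keep {pkg_at(p4,portA), truck_at(t2,portA)}, require {in(p1,t3), truck_at(t3,gate)}
    → {in(p1,t3), pkg_at(p4,portA), truck_at(t2,portA), truck_at(t3,gate)}

== RESULT ==
["in(p1,t3)", "pkg_at(p4,portA)", "truck_at(t2,portA)", "truck_at(t3,gate)"]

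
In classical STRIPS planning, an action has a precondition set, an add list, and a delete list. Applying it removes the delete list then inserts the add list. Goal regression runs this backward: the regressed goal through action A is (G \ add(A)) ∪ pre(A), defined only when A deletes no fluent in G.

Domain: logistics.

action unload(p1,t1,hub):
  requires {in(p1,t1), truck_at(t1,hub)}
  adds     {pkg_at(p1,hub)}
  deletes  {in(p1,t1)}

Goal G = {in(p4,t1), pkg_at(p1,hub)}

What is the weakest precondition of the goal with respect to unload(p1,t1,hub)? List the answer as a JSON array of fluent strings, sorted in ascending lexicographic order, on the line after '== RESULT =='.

Compute (G \ add) ∪ pre:
  G ∩ del = {}  (empty — regression defined)
  G \ add = {in(p4,t1), pkg_at(p1,hub)} \ {pkg_at(p1,hub)} = {in(p4,t1)}
  ∪ pre   = {in(p4,t1)} ∪ {in(p1,t1), truck_at(t1,hub)}
          = {in(p1,t1), in(p4,t1), truck_at(t1,hub)}

== RESULT ==
["in(p1,t1)", "in(p4,t1)", "truck_at(t1,hub)"]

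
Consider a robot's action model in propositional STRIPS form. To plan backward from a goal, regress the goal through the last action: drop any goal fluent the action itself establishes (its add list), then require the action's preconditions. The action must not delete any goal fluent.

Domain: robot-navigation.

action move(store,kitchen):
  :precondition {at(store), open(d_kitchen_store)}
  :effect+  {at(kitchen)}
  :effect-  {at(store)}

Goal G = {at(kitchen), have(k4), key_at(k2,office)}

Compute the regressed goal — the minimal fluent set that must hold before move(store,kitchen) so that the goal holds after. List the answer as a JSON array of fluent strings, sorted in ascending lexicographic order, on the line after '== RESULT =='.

Compute (G \ add) ∪ pre:
  G ∩ del = {}  (empty — regression defined)
  G \ add = {at(kitchen), have(k4), key_at(k2,office)} \ {at(kitchen)} = {have(k4), key_at(k2,office)}
  ∪ pre   = {have(k4), key_at(k2,office)} ∪ {at(store), open(d_kitchen_store)}
          = {at(store), have(k4), key_at(k2,office), open(d_kitchen_store)}

== RESULT ==
["at(store)", "have(k4)", "key_at(k2,office)", "open(d_kitchen_store)"]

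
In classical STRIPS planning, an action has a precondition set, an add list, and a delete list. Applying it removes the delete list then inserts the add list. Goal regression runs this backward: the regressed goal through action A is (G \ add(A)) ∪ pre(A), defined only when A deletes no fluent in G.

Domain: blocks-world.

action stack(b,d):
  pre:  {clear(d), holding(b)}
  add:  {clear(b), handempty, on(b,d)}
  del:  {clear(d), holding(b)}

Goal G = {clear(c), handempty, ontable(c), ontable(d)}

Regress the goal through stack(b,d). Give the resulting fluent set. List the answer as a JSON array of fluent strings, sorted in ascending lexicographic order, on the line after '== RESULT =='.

Compute (G \ add) ∪ pre:
  G ∩ del = {}  (empty — regression defined)
  G \ add = {clear(c), handempty, ontable(c), ontable(d)} \ {clear(b), handempty, on(b,d)} = {clear(c), ontable(c), ontable(d)}
  ∪ pre   = {clear(c), ontable(c), ontable(d)} ∪ {clear(d), holding(b)}
          = {clear(c), clear(d), holding(b), ontable(c), ontable(d)}

== RESULT ==
["clear(c)", "clear(d)", "holding(b)", "ontable(c)", "ontable(d)"]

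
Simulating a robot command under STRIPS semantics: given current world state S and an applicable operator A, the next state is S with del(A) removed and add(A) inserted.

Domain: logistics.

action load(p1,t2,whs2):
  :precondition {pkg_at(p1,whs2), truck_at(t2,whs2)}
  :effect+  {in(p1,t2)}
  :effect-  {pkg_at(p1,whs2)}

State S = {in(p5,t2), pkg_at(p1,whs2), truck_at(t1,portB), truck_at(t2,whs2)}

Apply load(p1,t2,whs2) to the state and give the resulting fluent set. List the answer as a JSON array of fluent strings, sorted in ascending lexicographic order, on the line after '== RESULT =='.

Compute (S \ del) ∪ add:
  pre ⊆ S: {pkg_at(p1,whs2), truck_at(t2,whs2)} ⊆ S  — applicable
  S \ del = {in(p5,t2), truck_at(t1,portB), truck_at(t2,whs2)}
  ∪ add   = {in(p1,t2), in(p5,t2), truck_at(t1,portB), truck_at(t2,whs2)}

== RESULT ==
["in(p1,t2)", "in(p5,t2)", "truck_at(t1,portB)", "truck_at(t2,whs2)"]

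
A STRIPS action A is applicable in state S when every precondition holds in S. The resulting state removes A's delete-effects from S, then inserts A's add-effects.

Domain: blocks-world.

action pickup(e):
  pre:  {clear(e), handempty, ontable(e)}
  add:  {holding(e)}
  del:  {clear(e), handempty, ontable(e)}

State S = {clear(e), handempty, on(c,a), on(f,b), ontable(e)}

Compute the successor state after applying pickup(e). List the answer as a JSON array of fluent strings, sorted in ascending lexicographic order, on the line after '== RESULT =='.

Progress:
  pre ⊆ S: {clear(e), handempty, ontable(e)} ⊆ S  — applicable
  S \ del = {on(c,a), on(f,b)}
  ∪ add   = {holding(e), on(c,a), on(f,b)}

== RESULT ==
["holding(e)", "on(c,a)", "on(f,b)"]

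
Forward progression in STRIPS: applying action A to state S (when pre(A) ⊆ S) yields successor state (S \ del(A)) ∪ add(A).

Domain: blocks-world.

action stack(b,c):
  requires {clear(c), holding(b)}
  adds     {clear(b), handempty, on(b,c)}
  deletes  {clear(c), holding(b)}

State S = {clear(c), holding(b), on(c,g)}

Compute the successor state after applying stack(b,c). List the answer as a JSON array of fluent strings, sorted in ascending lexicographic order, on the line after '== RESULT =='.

Progress:
  pre ⊆ S: {clear(c), holding(b)} ⊆ S  — applicable
  S \ del = {on(c,g)}
  ∪ add   = {clear(b), handempty, on(b,c), on(c,g)}

== RESULT ==
["clear(b)", "handempty", "on(b,c)", "on(c,g)"]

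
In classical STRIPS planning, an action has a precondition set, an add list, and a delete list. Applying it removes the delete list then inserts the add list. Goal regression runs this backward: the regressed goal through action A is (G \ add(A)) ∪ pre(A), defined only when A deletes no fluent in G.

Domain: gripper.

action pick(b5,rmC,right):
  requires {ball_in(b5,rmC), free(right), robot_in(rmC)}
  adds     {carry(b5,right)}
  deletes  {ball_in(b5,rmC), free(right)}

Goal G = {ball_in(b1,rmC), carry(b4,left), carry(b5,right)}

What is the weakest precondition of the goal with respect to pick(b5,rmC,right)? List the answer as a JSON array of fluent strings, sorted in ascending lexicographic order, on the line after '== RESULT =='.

Compute (G \ add) ∪ pre:
  G ∩ del = {}  (empty — regression defined)
  G \ add = {ball_in(b1,rmC), carry(b4,left), carry(b5,right)} \ {carry(b5,right)} = {ball_in(b1,rmC), carry(b4,left)}
  ∪ pre   = {ball_in(b1,rmC), carry(b4,left)} ∪ {ball_in(b5,rmC), free(right), robot_in(rmC)}
          = {ball_in(b1,rmC), ball_in(b5,rmC), carry(b4,left), free(right), robot_in(rmC)}

== RESULT ==
["ball_in(b1,rmC)", "ball_in(b5,rmC)", "carry(b4,left)", "free(right)", "robot_in(rmC)"]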